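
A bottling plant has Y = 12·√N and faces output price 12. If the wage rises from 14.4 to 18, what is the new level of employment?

From P·MP_N = w with MP_N = 6·N^(-1/2), the labor demand is N(w) = (72/w)^(2).
At w = 14.4: N = 25. At w = 18: N = 16.

N* = 16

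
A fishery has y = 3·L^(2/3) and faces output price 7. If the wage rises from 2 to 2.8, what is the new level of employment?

L* = 125

From P·MP_L = w with MP_L = 2·L^(-1/3), the labor demand is L(w) = (14/w)^(3).
At w = 2: L = 343. At w = 2.8: L = 125.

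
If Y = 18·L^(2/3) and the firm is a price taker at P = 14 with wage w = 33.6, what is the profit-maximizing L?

MP_L = (2/3)·18·L^(-1/3) = 12·L^(-1/3).
Profit maximization for a price taker requires P·MP_L = w: 14·12·L^(-1/3) = 33.6.
So L^(-1/3) = 0.2, which gives L = 125.

L* = 125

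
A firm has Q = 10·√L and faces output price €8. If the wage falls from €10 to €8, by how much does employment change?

From P·MP_L = w with MP_L = 5·L^(-1/2), the labor demand is L(w) = (40/w)^(2).
At w = 10: L = 16. At w = 8: L = 25.
ΔL = 25 − 16 = 9.

ΔL = 9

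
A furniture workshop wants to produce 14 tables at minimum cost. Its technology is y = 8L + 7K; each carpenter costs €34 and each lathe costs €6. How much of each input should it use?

L* = 0, K* = 2

The inputs are perfect substitutes, so the firm uses whichever has the lower cost per unit of output.
Cost per unit of output via L is w/8 = 4.25; via K it is r/7 = 6/7. K is cheaper.
Producing y = 14 with K alone: L = 0, K = 2.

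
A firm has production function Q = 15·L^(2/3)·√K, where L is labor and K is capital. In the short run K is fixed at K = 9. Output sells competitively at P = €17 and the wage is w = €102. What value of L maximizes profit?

With K = 9, MP_L = (2/3)·15·L^(-1/3)·9^(1/2) = 30·L^(-1/3).
Profit maximization for a price taker requires P·MP_L = w: 17·30·L^(-1/3) = 102.
So L^(-1/3) = 0.2, which gives L = 125.

L* = 125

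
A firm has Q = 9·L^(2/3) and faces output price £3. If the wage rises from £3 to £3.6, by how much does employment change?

From P·MP_L = w with MP_L = 6·L^(-1/3), the labor demand is L(w) = (18/w)^(3).
At w = 3: L = 216. At w = 3.6: L = 125.
ΔL = 125 − 216 = -91.

ΔL = -91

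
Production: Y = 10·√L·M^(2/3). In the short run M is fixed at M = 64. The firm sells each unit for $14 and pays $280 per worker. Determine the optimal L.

With M = 64, MP_L = (1/2)·10·L^(-1/2)·64^(2/3) = 80·L^(-1/2).
Profit maximization for a price taker requires P·MP_L = w: 14·80·L^(-1/2) = 280.
So L^(-1/2) = 0.25, which gives L = 16.

L* = 16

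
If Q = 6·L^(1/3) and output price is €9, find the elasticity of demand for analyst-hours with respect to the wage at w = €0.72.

ε = -1.5

MP_L = (1/3)·6·L^(-2/3), so P·MP_L = w gives 18·L^(-2/3) = w.
Solving, L(w) = (18/w)^(3/2). This is a constant-elasticity form: L ∝ w^(−3/2), so ε = −3/2.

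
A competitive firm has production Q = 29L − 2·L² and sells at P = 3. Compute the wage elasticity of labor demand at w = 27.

ε = -0.45

From P·MP_L = w with MP_L = 29 − 4L, labor demand is L(w) = (29 − w/3)/4.
dL/dw = −1/(12) = -1/12.
At w = 27, L = 5, so ε = (dL/dw)·(w/L) = (-1/12)·(27/5) = -0.45.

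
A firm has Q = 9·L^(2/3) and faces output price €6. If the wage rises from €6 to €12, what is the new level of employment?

From P·MP_L = w with MP_L = 6·L^(-1/3), the labor demand is L(w) = (36/w)^(3).
At w = 6: L = 216. At w = 12: L = 27.

L* = 27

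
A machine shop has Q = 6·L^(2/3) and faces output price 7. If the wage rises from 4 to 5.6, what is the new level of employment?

L* = 125

From P·MP_L = w with MP_L = 4·L^(-1/3), the labor demand is L(w) = (28/w)^(3).
At w = 4: L = 343. At w = 5.6: L = 125.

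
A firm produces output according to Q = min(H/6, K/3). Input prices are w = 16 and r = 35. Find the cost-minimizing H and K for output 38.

With a fixed-proportions technology, the cost-minimizing bundle uses no slack in either input: H/6 = K/3 = Q.
So H = 6·38 = 228 and K = 3·38 = 114.

H* = 228, K* = 114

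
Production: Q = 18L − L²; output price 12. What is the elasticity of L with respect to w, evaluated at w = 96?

ε = -0.8

From P·MP_L = w with MP_L = 18 − 2L, labor demand is L(w) = (18 − w/12)/2.
dL/dw = −1/(24) = -1/24.
At w = 96, L = 5, so ε = (dL/dw)·(w/L) = (-1/24)·(96/5) = -0.8.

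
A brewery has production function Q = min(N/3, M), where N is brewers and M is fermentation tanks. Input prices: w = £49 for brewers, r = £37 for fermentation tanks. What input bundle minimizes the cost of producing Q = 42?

N* = 126, M* = 42

With a fixed-proportions technology, the cost-minimizing bundle uses no slack in either input: N/3 = M = Q.
So N = 3·42 = 126 and M = 42.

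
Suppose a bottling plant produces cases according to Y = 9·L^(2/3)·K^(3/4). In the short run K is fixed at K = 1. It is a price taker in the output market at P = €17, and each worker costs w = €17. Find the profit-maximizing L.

L* = 216

With K = 1, MP_L = (2/3)·9·L^(-1/3)·1^(3/4) = 6·L^(-1/3).
Profit maximization for a price taker requires P·MP_L = w: 17·6·L^(-1/3) = 17.
So L^(-1/3) = 1/6, which gives L = 216.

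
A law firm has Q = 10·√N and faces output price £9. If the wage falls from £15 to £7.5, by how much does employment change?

ΔN = 27

From P·MP_N = w with MP_N = 5·N^(-1/2), the labor demand is N(w) = (45/w)^(2).
At w = 15: N = 9. At w = 7.5: N = 36.
ΔN = 36 − 9 = 27.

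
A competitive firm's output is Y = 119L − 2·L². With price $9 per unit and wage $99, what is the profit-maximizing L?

L* = 27

The marginal product of L is MP_L = 119 − 4L.
A price-taking firm hires until the value of the marginal product equals the wage: P·MP_L = w, so 9·(119 − 4L) = 99.
Then 119 − 4L = 11, giving L = 27.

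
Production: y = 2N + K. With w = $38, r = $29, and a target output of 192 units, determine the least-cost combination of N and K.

The inputs are perfect substitutes, so the firm uses whichever has the lower cost per unit of output.
Cost per unit of output via N is 19; via K it is 29. N is cheaper.
Producing y = 192 with N alone: N = 96, K = 0.

N* = 96, K* = 0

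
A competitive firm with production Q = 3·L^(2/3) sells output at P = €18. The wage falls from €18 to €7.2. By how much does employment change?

ΔL = 117

From P·MP_L = w with MP_L = 2·L^(-1/3), the labor demand is L(w) = (36/w)^(3).
At w = 18: L = 8. At w = 7.2: L = 125.
ΔL = 125 − 8 = 117.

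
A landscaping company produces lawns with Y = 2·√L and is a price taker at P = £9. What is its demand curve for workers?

L(w) = 81/w²

MP_L = (1/2)·2·L^(-1/2) = L^(-1/2).
Setting P·MP_L = w: 9·L^(-1/2) = w.
Solving for L: L^(-1/2) = w/9, so L = (9/w)^(2).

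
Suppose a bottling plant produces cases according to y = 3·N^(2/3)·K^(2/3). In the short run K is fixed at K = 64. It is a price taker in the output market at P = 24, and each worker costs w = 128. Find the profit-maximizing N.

N* = 216

With K = 64, MP_N = (2/3)·3·N^(-1/3)·64^(2/3) = 32·N^(-1/3).
Profit maximization for a price taker requires P·MP_N = w: 24·32·N^(-1/3) = 128.
So N^(-1/3) = 1/6, which gives N = 216.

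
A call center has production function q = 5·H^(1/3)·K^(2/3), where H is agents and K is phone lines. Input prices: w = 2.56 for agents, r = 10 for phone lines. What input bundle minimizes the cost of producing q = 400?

H* = 125, K* = 64

Cost minimization requires the marginal rate of technical substitution to equal the input-price ratio: MP_H/MP_K = w/r.
Here MP_H/MP_K = (1/3)·(K/H)/(2/3) = 0.5·(K/H). Setting this equal to 2.56/10 = 0.256 gives K = 0.512H.
Substituting into q = 400: 5·H^(1/3)·(0.512H)^(2/3) = 400.
Solving, H = 125 and K = 64.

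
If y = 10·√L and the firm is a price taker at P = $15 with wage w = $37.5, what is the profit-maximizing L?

L* = 4

MP_L = (1/2)·10·L^(-1/2) = 5·L^(-1/2).
Profit maximization for a price taker requires P·MP_L = w: 15·5·L^(-1/2) = 37.5.
So L^(-1/2) = 0.5, which gives L = 4.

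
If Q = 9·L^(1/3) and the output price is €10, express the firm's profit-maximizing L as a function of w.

MP_L = (1/3)·9·L^(-2/3) = 3·L^(-2/3).
Setting P·MP_L = w: 30·L^(-2/3) = w.
Solving for L: L^(-2/3) = w/30, so L = (30/w)^(3/2).

L(w) = (30/w)^(3/2)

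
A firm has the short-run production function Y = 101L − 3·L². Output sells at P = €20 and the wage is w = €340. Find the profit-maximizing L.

L* = 14

The marginal product of L is MP_L = 101 − 6L.
A price-taking firm hires until the value of the marginal product equals the wage: P·MP_L = w, so 20·(101 − 6L) = 340.
Then 101 − 6L = 17, giving L = 14.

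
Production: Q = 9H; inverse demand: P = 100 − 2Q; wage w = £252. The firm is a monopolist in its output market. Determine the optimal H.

Marginal revenue from the inverse demand is MR = 100 − 4Q.
The marginal product is MP_H = 9.
A monopolist hires until marginal revenue product equals the wage: MR·MP_H = w.
(100 − 36H)·9 = 252, so H = 2.

H* = 2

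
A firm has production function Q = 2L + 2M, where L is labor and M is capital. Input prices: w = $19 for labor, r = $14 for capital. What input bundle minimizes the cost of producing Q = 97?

L* = 0, M* = 48.5

The inputs are perfect substitutes, so the firm uses whichever has the lower cost per unit of output.
Cost per unit of output via L is w/2 = 9.5; via M it is r/2 = 7. M is cheaper.
Producing Q = 97 with M alone: L = 0, M = 48.5.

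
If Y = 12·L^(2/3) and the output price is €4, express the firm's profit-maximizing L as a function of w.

MP_L = (2/3)·12·L^(-1/3) = 8·L^(-1/3).
Setting P·MP_L = w: 32·L^(-1/3) = w.
Solving for L: L^(-1/3) = w/32, so L = (32/w)^(3).

L(w) = 32768/w³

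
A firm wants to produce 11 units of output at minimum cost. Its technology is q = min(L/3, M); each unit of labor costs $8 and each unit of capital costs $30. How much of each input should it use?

L* = 33, M* = 11

With a fixed-proportions technology, the cost-minimizing bundle uses no slack in either input: L/3 = M = q.
So L = 3·11 = 33 and M = 11.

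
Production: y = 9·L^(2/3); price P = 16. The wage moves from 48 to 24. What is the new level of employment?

L* = 64

From P·MP_L = w with MP_L = 6·L^(-1/3), the labor demand is L(w) = (96/w)^(3).
At w = 48: L = 8. At w = 24: L = 64.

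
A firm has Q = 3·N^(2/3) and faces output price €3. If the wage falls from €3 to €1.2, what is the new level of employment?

From P·MP_N = w with MP_N = 2·N^(-1/3), the labor demand is N(w) = (6/w)^(3).
At w = 3: N = 8. At w = 1.2: N = 125.

N* = 125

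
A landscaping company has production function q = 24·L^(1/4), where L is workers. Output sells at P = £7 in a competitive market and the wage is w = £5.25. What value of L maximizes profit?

L* = 16

MP_L = (1/4)·24·L^(-3/4) = 6·L^(-3/4).
Profit maximization for a price taker requires P·MP_L = w: 7·6·L^(-3/4) = 5.25.
So L^(-3/4) = 0.125, which gives L = 16.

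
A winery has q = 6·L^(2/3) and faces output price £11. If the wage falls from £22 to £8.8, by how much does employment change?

From P·MP_L = w with MP_L = 4·L^(-1/3), the labor demand is L(w) = (44/w)^(3).
At w = 22: L = 8. At w = 8.8: L = 125.
ΔL = 125 − 8 = 117.

ΔL = 117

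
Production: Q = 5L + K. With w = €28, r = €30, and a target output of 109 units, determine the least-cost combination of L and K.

L* = 21.8, K* = 0

The inputs are perfect substitutes, so the firm uses whichever has the lower cost per unit of output.
Cost per unit of output via L is 5.6; via K it is 30. L is cheaper.
Producing Q = 109 with L alone: L = 21.8, K = 0.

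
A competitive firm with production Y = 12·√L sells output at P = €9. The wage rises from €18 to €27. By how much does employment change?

ΔL = -5

From P·MP_L = w with MP_L = 6·L^(-1/2), the labor demand is L(w) = (54/w)^(2).
At w = 18: L = 9. At w = 27: L = 4.
ΔL = 4 − 9 = -5.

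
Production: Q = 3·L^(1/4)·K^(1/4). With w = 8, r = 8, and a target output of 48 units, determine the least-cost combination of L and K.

L* = 256, K* = 256

Cost minimization requires the marginal rate of technical substitution to equal the input-price ratio: MP_L/MP_K = w/r.
Here MP_L/MP_K = (1/4)·(K/L)/(1/4) = (K/L). Setting this equal to 8/8 = 1 gives K = L.
Substituting into Q = 48: 3·L^(1/4)·(L)^(1/4) = 48.
Solving, L = 256 and K = 256.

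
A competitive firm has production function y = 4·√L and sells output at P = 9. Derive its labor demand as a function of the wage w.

MP_L = (1/2)·4·L^(-1/2) = 2·L^(-1/2).
Setting P·MP_L = w: 18·L^(-1/2) = w.
Solving for L: L^(-1/2) = w/18, so L = (18/w)^(2).

L(w) = 324/w²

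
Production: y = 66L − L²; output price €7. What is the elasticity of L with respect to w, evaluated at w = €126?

From P·MP_L = w with MP_L = 66 − 2L, labor demand is L(w) = (66 − w/7)/2.
dL/dw = −1/(14) = -1/14.
At w = 126, L = 24, so ε = (dL/dw)·(w/L) = (-1/14)·(126/24) = -0.375.

ε = -0.375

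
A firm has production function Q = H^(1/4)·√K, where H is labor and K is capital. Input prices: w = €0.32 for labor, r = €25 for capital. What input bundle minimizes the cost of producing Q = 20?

Cost minimization requires the marginal rate of technical substitution to equal the input-price ratio: MP_H/MP_K = w/r.
Here MP_H/MP_K = (1/4)·(K/H)/(1/2) = 0.5·(K/H). Setting this equal to 0.32/25 = 0.0128 gives K = 0.0256H.
Substituting into Q = 20: H^(1/4)·(0.0256H)^(1/2) = 20.
Solving, H = 625 and K = 16.

H* = 625, K* = 16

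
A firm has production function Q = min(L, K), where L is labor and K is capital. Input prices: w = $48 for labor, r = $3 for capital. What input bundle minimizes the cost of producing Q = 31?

With a fixed-proportions technology, the cost-minimizing bundle uses no slack in either input: L = K = Q.
So L = 31 and K = 31.

L* = 31, K* = 31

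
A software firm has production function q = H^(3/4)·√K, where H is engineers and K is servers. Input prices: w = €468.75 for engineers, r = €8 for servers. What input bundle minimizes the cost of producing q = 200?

H* = 16, K* = 625

Cost minimization requires the marginal rate of technical substitution to equal the input-price ratio: MP_H/MP_K = w/r.
Here MP_H/MP_K = (3/4)·(K/H)/(1/2) = 1.5·(K/H). Setting this equal to 468.75/8 = 58.59375 gives K = 39.0625H.
Substituting into q = 200: H^(3/4)·(39.0625H)^(1/2) = 200.
Solving, H = 16 and K = 625.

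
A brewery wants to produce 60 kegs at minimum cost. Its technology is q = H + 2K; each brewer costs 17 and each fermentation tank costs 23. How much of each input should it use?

H* = 0, K* = 30

The inputs are perfect substitutes, so the firm uses whichever has the lower cost per unit of output.
Cost per unit of output via H is 17; via K it is 11.5. K is cheaper.
Producing q = 60 with K alone: H = 0, K = 30.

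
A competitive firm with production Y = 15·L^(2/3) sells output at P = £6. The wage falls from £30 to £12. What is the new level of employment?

L* = 125

From P·MP_L = w with MP_L = 10·L^(-1/3), the labor demand is L(w) = (60/w)^(3).
At w = 30: L = 8. At w = 12: L = 125.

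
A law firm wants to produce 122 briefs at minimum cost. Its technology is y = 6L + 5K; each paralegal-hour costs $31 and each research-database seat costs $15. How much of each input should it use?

L* = 0, K* = 24.4

The inputs are perfect substitutes, so the firm uses whichever has the lower cost per unit of output.
Cost per unit of output via L is w/6 = 31/6; via K it is r/5 = 3. K is cheaper.
Producing y = 122 with K alone: L = 0, K = 24.4.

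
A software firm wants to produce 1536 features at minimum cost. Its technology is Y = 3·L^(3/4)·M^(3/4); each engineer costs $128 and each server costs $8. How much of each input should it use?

L* = 16, M* = 256

Cost minimization requires the marginal rate of technical substitution to equal the input-price ratio: MP_L/MP_M = w/r.
Here MP_L/MP_M = (3/4)·(M/L)/(3/4) = (M/L). Setting this equal to 128/8 = 16 gives M = 16L.
Substituting into Y = 1536: 3·L^(3/4)·(16L)^(3/4) = 1536.
Solving, L = 16 and M = 256.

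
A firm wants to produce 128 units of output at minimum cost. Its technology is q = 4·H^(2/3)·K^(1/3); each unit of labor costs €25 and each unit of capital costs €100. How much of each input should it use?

H* = 64, K* = 8

Cost minimization requires the marginal rate of technical substitution to equal the input-price ratio: MP_H/MP_K = w/r.
Here MP_H/MP_K = (2/3)·(K/H)/(1/3) = 2·(K/H). Setting this equal to 25/100 = 0.25 gives K = 0.125H.
Substituting into q = 128: 4·H^(2/3)·(0.125H)^(1/3) = 128.
Solving, H = 64 and K = 8.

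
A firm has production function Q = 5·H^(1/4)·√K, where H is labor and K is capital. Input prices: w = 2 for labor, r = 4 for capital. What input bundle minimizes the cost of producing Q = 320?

Cost minimization requires the marginal rate of technical substitution to equal the input-price ratio: MP_H/MP_K = w/r.
Here MP_H/MP_K = (1/4)·(K/H)/(1/2) = 0.5·(K/H). Setting this equal to 2/4 = 0.5 gives K = H.
Substituting into Q = 320: 5·H^(1/4)·(H)^(1/2) = 320.
Solving, H = 256 and K = 256.

H* = 256, K* = 256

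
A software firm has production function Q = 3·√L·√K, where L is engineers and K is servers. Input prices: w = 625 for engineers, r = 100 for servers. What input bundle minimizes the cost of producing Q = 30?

Cost minimization requires the marginal rate of technical substitution to equal the input-price ratio: MP_L/MP_K = w/r.
Here MP_L/MP_K = (1/2)·(K/L)/(1/2) = (K/L). Setting this equal to 625/100 = 6.25 gives K = 6.25L.
Substituting into Q = 30: 3·L^(1/2)·(6.25L)^(1/2) = 30.
Solving, L = 4 and K = 25.

L* = 4, K* = 25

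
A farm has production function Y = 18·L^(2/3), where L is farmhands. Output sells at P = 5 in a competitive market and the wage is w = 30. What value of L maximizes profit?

MP_L = (2/3)·18·L^(-1/3) = 12·L^(-1/3).
Profit maximization for a price taker requires P·MP_L = w: 5·12·L^(-1/3) = 30.
So L^(-1/3) = 0.5, which gives L = 8.

L* = 8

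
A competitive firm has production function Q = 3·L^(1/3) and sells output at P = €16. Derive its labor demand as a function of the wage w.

MP_L = (1/3)·3·L^(-2/3) = L^(-2/3).
Setting P·MP_L = w: 16·L^(-2/3) = w.
Solving for L: L^(-2/3) = w/16, so L = (16/w)^(3/2).

L(w) = (16/w)^(3/2)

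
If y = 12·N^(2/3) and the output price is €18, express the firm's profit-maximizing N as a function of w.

MP_N = (2/3)·12·N^(-1/3) = 8·N^(-1/3).
Setting P·MP_N = w: 144·N^(-1/3) = w.
Solving for N: N^(-1/3) = w/144, so N = (144/w)^(3).

N(w) = 2985984/w³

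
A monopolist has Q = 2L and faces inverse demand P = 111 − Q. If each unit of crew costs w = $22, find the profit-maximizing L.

Marginal revenue from the inverse demand is MR = 111 − 2Q.
The marginal product is MP_L = 2.
A monopolist hires until marginal revenue product equals the wage: MR·MP_L = w.
(111 − 4L)·2 = 22, so L = 25.

L* = 25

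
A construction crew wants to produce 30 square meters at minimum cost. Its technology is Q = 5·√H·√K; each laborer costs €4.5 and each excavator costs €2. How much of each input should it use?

Cost minimization requires the marginal rate of technical substitution to equal the input-price ratio: MP_H/MP_K = w/r.
Here MP_H/MP_K = (1/2)·(K/H)/(1/2) = (K/H). Setting this equal to 4.5/2 = 2.25 gives K = 2.25H.
Substituting into Q = 30: 5·H^(1/2)·(2.25H)^(1/2) = 30.
Solving, H = 4 and K = 9.

H* = 4, K* = 9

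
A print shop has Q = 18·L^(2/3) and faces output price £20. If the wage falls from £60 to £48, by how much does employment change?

ΔL = 61

From P·MP_L = w with MP_L = 12·L^(-1/3), the labor demand is L(w) = (240/w)^(3).
At w = 60: L = 64. At w = 48: L = 125.
ΔL = 125 − 64 = 61.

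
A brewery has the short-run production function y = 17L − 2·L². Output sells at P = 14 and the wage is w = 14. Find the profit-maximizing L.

The marginal product of L is MP_L = 17 − 4L.
A price-taking firm hires until the value of the marginal product equals the wage: P·MP_L = w, so 14·(17 − 4L) = 14.
Then 17 − 4L = 1, giving L = 4.

L* = 4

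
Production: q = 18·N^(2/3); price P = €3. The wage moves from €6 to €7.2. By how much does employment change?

ΔN = -91

From P·MP_N = w with MP_N = 12·N^(-1/3), the labor demand is N(w) = (36/w)^(3).
At w = 6: N = 216. At w = 7.2: N = 125.
ΔN = 125 − 216 = -91.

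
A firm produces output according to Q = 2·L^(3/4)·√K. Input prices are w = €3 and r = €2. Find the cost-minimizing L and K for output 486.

Cost minimization requires the marginal rate of technical substitution to equal the input-price ratio: MP_L/MP_K = w/r.
Here MP_L/MP_K = (3/4)·(K/L)/(1/2) = 1.5·(K/L). Setting this equal to 3/2 = 1.5 gives K = L.
Substituting into Q = 486: 2·L^(3/4)·(L)^(1/2) = 486.
Solving, L = 81 and K = 81.

L* = 81, K* = 81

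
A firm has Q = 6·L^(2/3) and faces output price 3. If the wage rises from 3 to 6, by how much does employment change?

ΔL = -56

From P·MP_L = w with MP_L = 4·L^(-1/3), the labor demand is L(w) = (12/w)^(3).
At w = 3: L = 64. At w = 6: L = 8.
ΔL = 8 − 64 = -56.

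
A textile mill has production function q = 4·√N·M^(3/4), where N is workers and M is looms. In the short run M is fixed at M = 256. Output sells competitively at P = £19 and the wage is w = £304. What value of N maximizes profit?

With M = 256, MP_N = (1/2)·4·N^(-1/2)·256^(3/4) = 128·N^(-1/2).
Profit maximization for a price taker requires P·MP_N = w: 19·128·N^(-1/2) = 304.
So N^(-1/2) = 0.125, which gives N = 64.

N* = 64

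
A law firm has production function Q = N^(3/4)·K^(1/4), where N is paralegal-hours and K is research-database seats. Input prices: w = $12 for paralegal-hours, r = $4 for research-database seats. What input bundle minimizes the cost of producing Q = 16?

Cost minimization requires the marginal rate of technical substitution to equal the input-price ratio: MP_N/MP_K = w/r.
Here MP_N/MP_K = (3/4)·(K/N)/(1/4) = 3·(K/N). Setting this equal to 12/4 = 3 gives K = N.
Substituting into Q = 16: N^(3/4)·(N)^(1/4) = 16.
Solving, N = 16 and K = 16.

N* = 16, K* = 16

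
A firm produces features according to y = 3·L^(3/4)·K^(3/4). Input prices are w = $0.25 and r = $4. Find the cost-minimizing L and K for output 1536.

L* = 256, K* = 16

Cost minimization requires the marginal rate of technical substitution to equal the input-price ratio: MP_L/MP_K = w/r.
Here MP_L/MP_K = (3/4)·(K/L)/(3/4) = (K/L). Setting this equal to 0.25/4 = 0.0625 gives K = 0.0625L.
Substituting into y = 1536: 3·L^(3/4)·(0.0625L)^(3/4) = 1536.
Solving, L = 256 and K = 16.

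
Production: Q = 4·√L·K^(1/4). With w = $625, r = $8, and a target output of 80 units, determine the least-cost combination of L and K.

Cost minimization requires the marginal rate of technical substitution to equal the input-price ratio: MP_L/MP_K = w/r.
Here MP_L/MP_K = (1/2)·(K/L)/(1/4) = 2·(K/L). Setting this equal to 625/8 = 78.125 gives K = 39.0625L.
Substituting into Q = 80: 4·L^(1/2)·(39.0625L)^(1/4) = 80.
Solving, L = 16 and K = 625.

L* = 16, K* = 625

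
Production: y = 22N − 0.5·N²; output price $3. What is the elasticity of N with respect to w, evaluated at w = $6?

From P·MP_N = w with MP_N = 22 − N, labor demand is N(w) = 22 − w/3.
dN/dw = −1/(3) = -1/3.
At w = 6, N = 20, so ε = (dN/dw)·(w/N) = (-1/3)·(6/20) = -0.1.

ε = -0.1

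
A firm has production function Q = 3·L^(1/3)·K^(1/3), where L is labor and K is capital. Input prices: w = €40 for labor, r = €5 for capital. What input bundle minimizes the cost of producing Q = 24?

Cost minimization requires the marginal rate of technical substitution to equal the input-price ratio: MP_L/MP_K = w/r.
Here MP_L/MP_K = (1/3)·(K/L)/(1/3) = (K/L). Setting this equal to 40/5 = 8 gives K = 8L.
Substituting into Q = 24: 3·L^(1/3)·(8L)^(1/3) = 24.
Solving, L = 8 and K = 64.

L* = 8, K* = 64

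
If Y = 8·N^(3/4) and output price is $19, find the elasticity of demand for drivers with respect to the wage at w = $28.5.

ε = -4

MP_N = (3/4)·8·N^(-1/4), so P·MP_N = w gives 114·N^(-1/4) = w.
Solving, N(w) = (114/w)^(4). This is a constant-elasticity form: N ∝ w^(−4), so ε = −4.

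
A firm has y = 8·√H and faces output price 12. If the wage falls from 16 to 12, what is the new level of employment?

H* = 16

From P·MP_H = w with MP_H = 4·H^(-1/2), the labor demand is H(w) = (48/w)^(2).
At w = 16: H = 9. At w = 12: H = 16.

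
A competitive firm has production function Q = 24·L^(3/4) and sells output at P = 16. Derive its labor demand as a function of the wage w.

L(w) = (288/w)^(4)

MP_L = (3/4)·24·L^(-1/4) = 18·L^(-1/4).
Setting P·MP_L = w: 288·L^(-1/4) = w.
Solving for L: L^(-1/4) = w/288, so L = (288/w)^(4).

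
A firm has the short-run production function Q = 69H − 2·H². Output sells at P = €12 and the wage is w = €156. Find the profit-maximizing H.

H* = 14

The marginal product of H is MP_H = 69 − 4H.
A price-taking firm hires until the value of the marginal product equals the wage: P·MP_H = w, so 12·(69 − 4H) = 156.
Then 69 − 4H = 13, giving H = 14.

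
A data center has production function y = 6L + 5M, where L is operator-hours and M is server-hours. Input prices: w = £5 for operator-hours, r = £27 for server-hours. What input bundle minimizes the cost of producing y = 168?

The inputs are perfect substitutes, so the firm uses whichever has the lower cost per unit of output.
Cost per unit of output via L is w/6 = 5/6; via M it is r/5 = 5.4. L is cheaper.
Producing y = 168 with L alone: L = 28, M = 0.

L* = 28, M* = 0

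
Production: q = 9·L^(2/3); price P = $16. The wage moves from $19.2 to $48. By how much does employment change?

From P·MP_L = w with MP_L = 6·L^(-1/3), the labor demand is L(w) = (96/w)^(3).
At w = 19.2: L = 125. At w = 48: L = 8.
ΔL = 8 − 125 = -117.

ΔL = -117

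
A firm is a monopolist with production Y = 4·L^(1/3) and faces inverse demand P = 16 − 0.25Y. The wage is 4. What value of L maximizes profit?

Marginal revenue from the inverse demand is MR = 16 − 0.5Y.
The marginal product is MP_L = (4/3)·L^(-2/3).
A monopolist hires until marginal revenue product equals the wage: MR·MP_L = w.
At L, Y = 4·L^(1/3). Substituting and solving: (16 − 2·L^(1/3))·(4/3)·L^(-2/3) = 4 gives L = 8.

L* = 8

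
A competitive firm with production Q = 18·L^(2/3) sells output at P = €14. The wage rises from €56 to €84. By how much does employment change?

ΔL = -19

From P·MP_L = w with MP_L = 12·L^(-1/3), the labor demand is L(w) = (168/w)^(3).
At w = 56: L = 27. At w = 84: L = 8.
ΔL = 8 − 27 = -19.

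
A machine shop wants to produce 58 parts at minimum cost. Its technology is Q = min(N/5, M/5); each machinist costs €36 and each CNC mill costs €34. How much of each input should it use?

With a fixed-proportions technology, the cost-minimizing bundle uses no slack in either input: N/5 = M/5 = Q.
So N = 5·58 = 290 and M = 5·58 = 290.

N* = 290, M* = 290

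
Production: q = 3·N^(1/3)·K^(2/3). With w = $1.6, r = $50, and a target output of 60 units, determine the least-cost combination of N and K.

Cost minimization requires the marginal rate of technical substitution to equal the input-price ratio: MP_N/MP_K = w/r.
Here MP_N/MP_K = (1/3)·(K/N)/(2/3) = 0.5·(K/N). Setting this equal to 1.6/50 = 0.032 gives K = 0.064N.
Substituting into q = 60: 3·N^(1/3)·(0.064N)^(2/3) = 60.
Solving, N = 125 and K = 8.

N* = 125, K* = 8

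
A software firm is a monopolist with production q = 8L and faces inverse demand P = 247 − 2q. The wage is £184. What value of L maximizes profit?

Marginal revenue from the inverse demand is MR = 247 − 4q.
The marginal product is MP_L = 8.
A monopolist hires until marginal revenue product equals the wage: MR·MP_L = w.
(247 − 32L)·8 = 184, so L = 7.

L* = 7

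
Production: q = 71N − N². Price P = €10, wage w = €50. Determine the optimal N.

The marginal product of N is MP_N = 71 − 2N.
A price-taking firm hires until the value of the marginal product equals the wage: P·MP_N = w, so 10·(71 − 2N) = 50.
Then 71 − 2N = 5, giving N = 33.

N* = 33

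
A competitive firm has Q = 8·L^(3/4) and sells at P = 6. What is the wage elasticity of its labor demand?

MP_L = (3/4)·8·L^(-1/4), so P·MP_L = w gives 36·L^(-1/4) = w.
Solving, L(w) = (36/w)^(4). This is a constant-elasticity form: L ∝ w^(−4), so ε = −4.

ε = -4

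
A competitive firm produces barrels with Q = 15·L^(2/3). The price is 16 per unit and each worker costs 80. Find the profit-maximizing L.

MP_L = (2/3)·15·L^(-1/3) = 10·L^(-1/3).
Profit maximization for a price taker requires P·MP_L = w: 16·10·L^(-1/3) = 80.
So L^(-1/3) = 0.5, which gives L = 8.

L* = 8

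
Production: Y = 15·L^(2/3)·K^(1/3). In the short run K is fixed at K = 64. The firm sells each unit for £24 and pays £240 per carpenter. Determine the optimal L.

With K = 64, MP_L = (2/3)·15·L^(-1/3)·64^(1/3) = 40·L^(-1/3).
Profit maximization for a price taker requires P·MP_L = w: 24·40·L^(-1/3) = 240.
So L^(-1/3) = 0.25, which gives L = 64.

L* = 64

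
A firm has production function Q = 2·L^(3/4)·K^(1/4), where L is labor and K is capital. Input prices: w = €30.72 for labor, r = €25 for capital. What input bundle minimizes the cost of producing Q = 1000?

Cost minimization requires the marginal rate of technical substitution to equal the input-price ratio: MP_L/MP_K = w/r.
Here MP_L/MP_K = (3/4)·(K/L)/(1/4) = 3·(K/L). Setting this equal to 30.72/25 = 1.2288 gives K = 0.4096L.
Substituting into Q = 1000: 2·L^(3/4)·(0.4096L)^(1/4) = 1000.
Solving, L = 625 and K = 256.

L* = 625, K* = 256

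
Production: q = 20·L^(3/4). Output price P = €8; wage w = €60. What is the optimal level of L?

L* = 16

MP_L = (3/4)·20·L^(-1/4) = 15·L^(-1/4).
Profit maximization for a price taker requires P·MP_L = w: 8·15·L^(-1/4) = 60.
So L^(-1/4) = 0.5, which gives L = 16.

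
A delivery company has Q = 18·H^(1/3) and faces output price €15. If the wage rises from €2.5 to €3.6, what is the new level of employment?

H* = 125

From P·MP_H = w with MP_H = 6·H^(-2/3), the labor demand is H(w) = (90/w)^(3/2).
At w = 2.5: H = 216. At w = 3.6: H = 125.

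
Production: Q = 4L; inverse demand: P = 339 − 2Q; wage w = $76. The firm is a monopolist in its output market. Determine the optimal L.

Marginal revenue from the inverse demand is MR = 339 − 4Q.
The marginal product is MP_L = 4.
A monopolist hires until marginal revenue product equals the wage: MR·MP_L = w.
(339 − 16L)·4 = 76, so L = 20.

L* = 20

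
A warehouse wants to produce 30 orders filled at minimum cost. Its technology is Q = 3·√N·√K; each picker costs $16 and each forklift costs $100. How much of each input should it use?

N* = 25, K* = 4

Cost minimization requires the marginal rate of technical substitution to equal the input-price ratio: MP_N/MP_K = w/r.
Here MP_N/MP_K = (1/2)·(K/N)/(1/2) = (K/N). Setting this equal to 16/100 = 0.16 gives K = 0.16N.
Substituting into Q = 30: 3·N^(1/2)·(0.16N)^(1/2) = 30.
Solving, N = 25 and K = 4.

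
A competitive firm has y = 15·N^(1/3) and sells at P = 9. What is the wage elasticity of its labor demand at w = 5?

MP_N = (1/3)·15·N^(-2/3), so P·MP_N = w gives 45·N^(-2/3) = w.
Solving, N(w) = (45/w)^(3/2). This is a constant-elasticity form: N ∝ w^(−3/2), so ε = −3/2.

ε = -1.5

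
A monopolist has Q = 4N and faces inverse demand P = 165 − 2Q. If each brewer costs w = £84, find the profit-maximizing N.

N* = 9

Marginal revenue from the inverse demand is MR = 165 − 4Q.
The marginal product is MP_N = 4.
A monopolist hires until marginal revenue product equals the wage: MR·MP_N = w.
(165 − 16N)·4 = 84, so N = 9.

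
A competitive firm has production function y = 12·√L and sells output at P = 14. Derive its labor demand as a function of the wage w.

MP_L = (1/2)·12·L^(-1/2) = 6·L^(-1/2).
Setting P·MP_L = w: 84·L^(-1/2) = w.
Solving for L: L^(-1/2) = w/84, so L = (84/w)^(2).

L(w) = 7056/w²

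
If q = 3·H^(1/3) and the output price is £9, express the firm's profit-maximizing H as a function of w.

H(w) = (9/w)^(3/2)

MP_H = (1/3)·3·H^(-2/3) = H^(-2/3).
Setting P·MP_H = w: 9·H^(-2/3) = w.
Solving for H: H^(-2/3) = w/9, so H = (9/w)^(3/2).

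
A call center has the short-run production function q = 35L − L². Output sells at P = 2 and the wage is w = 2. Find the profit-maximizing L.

The marginal product of L is MP_L = 35 − 2L.
A price-taking firm hires until the value of the marginal product equals the wage: P·MP_L = w, so 2·(35 − 2L) = 2.
Then 35 − 2L = 1, giving L = 17.

L* = 17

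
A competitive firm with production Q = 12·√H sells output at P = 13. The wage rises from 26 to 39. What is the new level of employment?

From P·MP_H = w with MP_H = 6·H^(-1/2), the labor demand is H(w) = (78/w)^(2).
At w = 26: H = 9. At w = 39: H = 4.

H* = 4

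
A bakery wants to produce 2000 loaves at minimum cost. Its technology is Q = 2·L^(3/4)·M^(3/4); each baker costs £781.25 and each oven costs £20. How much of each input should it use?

L* = 16, M* = 625

Cost minimization requires the marginal rate of technical substitution to equal the input-price ratio: MP_L/MP_M = w/r.
Here MP_L/MP_M = (3/4)·(M/L)/(3/4) = (M/L). Setting this equal to 781.25/20 = 39.0625 gives M = 39.0625L.
Substituting into Q = 2000: 2·L^(3/4)·(39.0625L)^(3/4) = 2000.
Solving, L = 16 and M = 625.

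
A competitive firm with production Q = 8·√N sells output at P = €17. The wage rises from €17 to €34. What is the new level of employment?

N* = 4

From P·MP_N = w with MP_N = 4·N^(-1/2), the labor demand is N(w) = (68/w)^(2).
At w = 17: N = 16. At w = 34: N = 4.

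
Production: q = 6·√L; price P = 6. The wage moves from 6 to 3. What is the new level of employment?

L* = 36

From P·MP_L = w with MP_L = 3·L^(-1/2), the labor demand is L(w) = (18/w)^(2).
At w = 6: L = 9. At w = 3: L = 36.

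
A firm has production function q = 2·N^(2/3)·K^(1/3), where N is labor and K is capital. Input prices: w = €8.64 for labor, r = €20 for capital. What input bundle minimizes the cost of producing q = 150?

Cost minimization requires the marginal rate of technical substitution to equal the input-price ratio: MP_N/MP_K = w/r.
Here MP_N/MP_K = (2/3)·(K/N)/(1/3) = 2·(K/N). Setting this equal to 8.64/20 = 0.432 gives K = 0.216N.
Substituting into q = 150: 2·N^(2/3)·(0.216N)^(1/3) = 150.
Solving, N = 125 and K = 27.

N* = 125, K* = 27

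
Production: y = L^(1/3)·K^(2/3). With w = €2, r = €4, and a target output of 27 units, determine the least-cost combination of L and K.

Cost minimization requires the marginal rate of technical substitution to equal the input-price ratio: MP_L/MP_K = w/r.
Here MP_L/MP_K = (1/3)·(K/L)/(2/3) = 0.5·(K/L). Setting this equal to 2/4 = 0.5 gives K = L.
Substituting into y = 27: L^(1/3)·(L)^(2/3) = 27.
Solving, L = 27 and K = 27.

L* = 27, K* = 27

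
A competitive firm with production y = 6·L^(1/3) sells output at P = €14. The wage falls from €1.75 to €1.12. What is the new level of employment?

From P·MP_L = w with MP_L = 2·L^(-2/3), the labor demand is L(w) = (28/w)^(3/2).
At w = 1.75: L = 64. At w = 1.12: L = 125.

L* = 125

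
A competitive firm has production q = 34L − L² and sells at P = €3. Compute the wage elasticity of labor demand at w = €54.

ε = -1.125

From P·MP_L = w with MP_L = 34 − 2L, labor demand is L(w) = (34 − w/3)/2.
dL/dw = −1/(6) = -1/6.
At w = 54, L = 8, so ε = (dL/dw)·(w/L) = (-1/6)·(54/8) = -1.125.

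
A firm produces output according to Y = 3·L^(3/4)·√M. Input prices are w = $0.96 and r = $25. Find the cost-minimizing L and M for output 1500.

Cost minimization requires the marginal rate of technical substitution to equal the input-price ratio: MP_L/MP_M = w/r.
Here MP_L/MP_M = (3/4)·(M/L)/(1/2) = 1.5·(M/L). Setting this equal to 0.96/25 = 0.0384 gives M = 0.0256L.
Substituting into Y = 1500: 3·L^(3/4)·(0.0256L)^(1/2) = 1500.
Solving, L = 625 and M = 16.

L* = 625, M* = 16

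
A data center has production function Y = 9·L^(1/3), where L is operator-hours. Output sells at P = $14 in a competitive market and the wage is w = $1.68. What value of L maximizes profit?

MP_L = (1/3)·9·L^(-2/3) = 3·L^(-2/3).
Profit maximization for a price taker requires P·MP_L = w: 14·3·L^(-2/3) = 1.68.
So L^(-2/3) = 0.04, which gives L = 125.

L* = 125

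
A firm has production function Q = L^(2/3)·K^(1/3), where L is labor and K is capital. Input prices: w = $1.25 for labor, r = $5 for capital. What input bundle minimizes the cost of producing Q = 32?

L* = 64, K* = 8

Cost minimization requires the marginal rate of technical substitution to equal the input-price ratio: MP_L/MP_K = w/r.
Here MP_L/MP_K = (2/3)·(K/L)/(1/3) = 2·(K/L). Setting this equal to 1.25/5 = 0.25 gives K = 0.125L.
Substituting into Q = 32: L^(2/3)·(0.125L)^(1/3) = 32.
Solving, L = 64 and K = 8.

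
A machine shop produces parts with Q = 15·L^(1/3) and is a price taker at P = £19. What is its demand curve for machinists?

MP_L = (1/3)·15·L^(-2/3) = 5·L^(-2/3).
Setting P·MP_L = w: 95·L^(-2/3) = w.
Solving for L: L^(-2/3) = w/95, so L = (95/w)^(3/2).

L(w) = (95/w)^(3/2)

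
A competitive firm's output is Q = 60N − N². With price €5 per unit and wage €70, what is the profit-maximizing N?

The marginal product of N is MP_N = 60 − 2N.
A price-taking firm hires until the value of the marginal product equals the wage: P·MP_N = w, so 5·(60 − 2N) = 70.
Then 60 − 2N = 14, giving N = 23.

N* = 23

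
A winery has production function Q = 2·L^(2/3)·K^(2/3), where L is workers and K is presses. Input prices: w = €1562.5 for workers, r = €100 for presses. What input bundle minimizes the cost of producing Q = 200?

Cost minimization requires the marginal rate of technical substitution to equal the input-price ratio: MP_L/MP_K = w/r.
Here MP_L/MP_K = (2/3)·(K/L)/(2/3) = (K/L). Setting this equal to 1562.5/100 = 15.625 gives K = 15.625L.
Substituting into Q = 200: 2·L^(2/3)·(15.625L)^(2/3) = 200.
Solving, L = 8 and K = 125.

L* = 8, K* = 125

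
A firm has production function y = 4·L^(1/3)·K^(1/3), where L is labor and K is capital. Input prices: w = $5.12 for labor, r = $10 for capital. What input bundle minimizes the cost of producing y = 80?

Cost minimization requires the marginal rate of technical substitution to equal the input-price ratio: MP_L/MP_K = w/r.
Here MP_L/MP_K = (1/3)·(K/L)/(1/3) = (K/L). Setting this equal to 5.12/10 = 0.512 gives K = 0.512L.
Substituting into y = 80: 4·L^(1/3)·(0.512L)^(1/3) = 80.
Solving, L = 125 and K = 64.

L* = 125, K* = 64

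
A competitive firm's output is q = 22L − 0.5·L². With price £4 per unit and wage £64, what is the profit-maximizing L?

L* = 6

The marginal product of L is MP_L = 22 − L.
A price-taking firm hires until the value of the marginal product equals the wage: P·MP_L = w, so 4·(22 − L) = 64.
Then 22 − L = 16, giving L = 6.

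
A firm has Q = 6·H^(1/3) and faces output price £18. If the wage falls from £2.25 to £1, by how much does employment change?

ΔH = 152

From P·MP_H = w with MP_H = 2·H^(-2/3), the labor demand is H(w) = (36/w)^(3/2).
At w = 2.25: H = 64. At w = 1: H = 216.
ΔH = 216 − 64 = 152.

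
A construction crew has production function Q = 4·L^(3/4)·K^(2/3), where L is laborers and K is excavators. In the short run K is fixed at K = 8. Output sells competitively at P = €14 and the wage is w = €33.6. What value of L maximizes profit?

L* = 625

With K = 8, MP_L = (3/4)·4·L^(-1/4)·8^(2/3) = 12·L^(-1/4).
Profit maximization for a price taker requires P·MP_L = w: 14·12·L^(-1/4) = 33.6.
So L^(-1/4) = 0.2, which gives L = 625.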